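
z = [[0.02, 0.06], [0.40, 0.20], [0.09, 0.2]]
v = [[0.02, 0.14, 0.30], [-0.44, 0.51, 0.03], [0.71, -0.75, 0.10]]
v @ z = [[0.08, 0.09], [0.2, 0.08], [-0.28, -0.09]]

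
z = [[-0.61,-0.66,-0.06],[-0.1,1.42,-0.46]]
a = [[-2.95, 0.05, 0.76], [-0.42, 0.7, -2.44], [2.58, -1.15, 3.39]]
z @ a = [[1.92, -0.42, 0.94], [-1.49, 1.52, -5.1]]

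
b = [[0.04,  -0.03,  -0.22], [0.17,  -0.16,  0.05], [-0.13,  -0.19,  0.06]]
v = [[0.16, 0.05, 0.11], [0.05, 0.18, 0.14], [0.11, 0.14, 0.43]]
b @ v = [[-0.02, -0.03, -0.09], [0.02, -0.01, 0.02], [-0.02, -0.03, -0.02]]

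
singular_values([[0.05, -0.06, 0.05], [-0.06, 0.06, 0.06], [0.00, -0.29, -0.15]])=[0.34, 0.09, 0.06]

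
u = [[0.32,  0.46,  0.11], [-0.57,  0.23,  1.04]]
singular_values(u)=[1.21, 0.57]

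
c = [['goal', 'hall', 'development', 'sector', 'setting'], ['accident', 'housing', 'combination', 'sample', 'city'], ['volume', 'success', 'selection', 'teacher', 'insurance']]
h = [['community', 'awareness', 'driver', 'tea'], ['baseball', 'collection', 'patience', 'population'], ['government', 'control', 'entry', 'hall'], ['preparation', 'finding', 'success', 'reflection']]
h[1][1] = 'collection'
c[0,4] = 'setting'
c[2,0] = 'volume'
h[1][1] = 'collection'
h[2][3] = 'hall'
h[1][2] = 'patience'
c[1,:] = ['accident', 'housing', 'combination', 'sample', 'city']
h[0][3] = 'tea'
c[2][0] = 'volume'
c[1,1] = 'housing'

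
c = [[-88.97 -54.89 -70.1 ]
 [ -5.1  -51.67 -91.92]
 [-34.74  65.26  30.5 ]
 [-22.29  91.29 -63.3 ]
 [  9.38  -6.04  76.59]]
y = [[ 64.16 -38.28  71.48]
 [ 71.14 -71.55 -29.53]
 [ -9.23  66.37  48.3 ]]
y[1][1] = -71.55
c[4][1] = -6.04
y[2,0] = -9.23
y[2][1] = 66.37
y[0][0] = 64.16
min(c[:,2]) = -91.92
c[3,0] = -22.29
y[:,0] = [64.16, 71.14, -9.23]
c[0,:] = [-88.97, -54.89, -70.1]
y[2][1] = 66.37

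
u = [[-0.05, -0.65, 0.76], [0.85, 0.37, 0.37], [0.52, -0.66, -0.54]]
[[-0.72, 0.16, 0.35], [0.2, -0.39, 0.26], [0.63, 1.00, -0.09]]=u@[[0.53, 0.18, 0.16], [0.12, -0.91, -0.07], [-0.81, -0.56, 0.41]]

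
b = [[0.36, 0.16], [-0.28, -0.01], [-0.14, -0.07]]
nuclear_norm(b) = 0.59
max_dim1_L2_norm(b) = 0.39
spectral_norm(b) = 0.50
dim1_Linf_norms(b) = [0.36, 0.28, 0.14]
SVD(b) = [[-0.78, -0.47], [0.54, -0.84], [0.31, 0.27]] @ diag([0.5000557325991344, 0.09024557770186267]) @ [[-0.95, -0.3],[0.30, -0.95]]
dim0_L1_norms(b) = [0.78, 0.24]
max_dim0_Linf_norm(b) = 0.36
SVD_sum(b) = [[0.37, 0.12], [-0.26, -0.08], [-0.15, -0.05]] + [[-0.01, 0.04], [-0.02, 0.07], [0.01, -0.02]]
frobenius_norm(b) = 0.51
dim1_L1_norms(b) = [0.52, 0.29, 0.21]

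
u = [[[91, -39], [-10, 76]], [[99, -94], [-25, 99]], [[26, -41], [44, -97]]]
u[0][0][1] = -39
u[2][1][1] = -97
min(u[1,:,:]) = -94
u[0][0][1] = -39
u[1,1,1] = 99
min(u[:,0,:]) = -94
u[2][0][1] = -41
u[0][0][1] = -39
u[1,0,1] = -94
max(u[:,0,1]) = -39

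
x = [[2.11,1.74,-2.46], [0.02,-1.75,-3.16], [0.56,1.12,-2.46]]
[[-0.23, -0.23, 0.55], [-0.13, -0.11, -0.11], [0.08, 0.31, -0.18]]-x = [[-2.34, -1.97, 3.01], [-0.15, 1.64, 3.05], [-0.48, -0.81, 2.28]]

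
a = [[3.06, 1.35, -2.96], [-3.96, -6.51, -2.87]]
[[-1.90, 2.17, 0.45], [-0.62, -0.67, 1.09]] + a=[[1.16, 3.52, -2.51], [-4.58, -7.18, -1.78]]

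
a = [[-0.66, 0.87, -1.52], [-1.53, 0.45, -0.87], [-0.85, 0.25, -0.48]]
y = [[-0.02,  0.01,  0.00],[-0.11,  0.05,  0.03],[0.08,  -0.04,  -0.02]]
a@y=[[-0.2, 0.1, 0.06], [-0.09, 0.04, 0.03], [-0.05, 0.02, 0.02]]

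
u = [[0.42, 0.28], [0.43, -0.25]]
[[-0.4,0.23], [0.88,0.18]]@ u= [[-0.07, -0.17], [0.45, 0.20]]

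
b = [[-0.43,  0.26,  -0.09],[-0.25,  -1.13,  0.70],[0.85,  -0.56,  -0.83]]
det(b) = -0.57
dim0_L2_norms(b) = [0.98, 1.29, 1.09]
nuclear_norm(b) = 3.03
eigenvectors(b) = [[(-0.63+0j), 0.12-0.16j, (0.12+0.16j)], [-0.40+0.00j, -0.05+0.69j, -0.05-0.69j], [-0.66+0.00j, -0.70+0.00j, -0.70-0.00j]]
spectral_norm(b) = 1.40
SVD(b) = [[-0.06, -0.31, -0.95],  [-0.76, 0.63, -0.16],  [0.65, 0.71, -0.27]] @ diag([1.3961763734163564, 1.3309987874740734, 0.3068122586476902]) @ [[0.55, 0.34, -0.76], [0.43, -0.9, -0.09], [0.71, 0.28, 0.64]]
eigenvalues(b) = [(-0.36+0j), (-1.01+0.74j), (-1.01-0.74j)]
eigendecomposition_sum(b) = [[-0.28-0.00j, -0.06-0.00j, (-0.04+0j)], [(-0.18-0j), -0.04-0.00j, (-0.03+0j)], [-0.29-0.00j, (-0.07-0j), (-0.04+0j)]] + [[-0.08+0.14j, 0.16+0.03j, (-0.02-0.16j)], [-0.04-0.57j, (-0.54+0.2j), 0.36+0.42j], [0.57-0.08j, (-0.25-0.53j), (-0.39+0.4j)]] + [[(-0.08-0.14j),(0.16-0.03j),(-0.02+0.16j)], [(-0.04+0.57j),-0.54-0.20j,(0.36-0.42j)], [(0.57+0.08j),(-0.25+0.53j),-0.39-0.40j]]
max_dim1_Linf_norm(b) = 1.13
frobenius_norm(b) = 1.95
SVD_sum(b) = [[-0.04,-0.03,0.06], [-0.58,-0.36,0.81], [0.5,0.31,-0.70]] + [[-0.18, 0.37, 0.04], [0.37, -0.76, -0.07], [0.41, -0.85, -0.08]] + [[-0.21,-0.08,-0.19], [-0.04,-0.01,-0.03], [-0.06,-0.02,-0.05]]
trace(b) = -2.39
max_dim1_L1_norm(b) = 2.24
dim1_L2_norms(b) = [0.51, 1.35, 1.31]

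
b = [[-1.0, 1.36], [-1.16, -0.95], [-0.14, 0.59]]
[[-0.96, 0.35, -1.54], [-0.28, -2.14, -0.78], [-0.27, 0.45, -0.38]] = b @ [[0.51, 1.02, 1.0],[-0.33, 1.01, -0.40]]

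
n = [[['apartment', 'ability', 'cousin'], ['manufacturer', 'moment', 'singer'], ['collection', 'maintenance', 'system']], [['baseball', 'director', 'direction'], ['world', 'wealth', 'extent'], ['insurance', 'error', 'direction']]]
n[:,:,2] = [['cousin', 'singer', 'system'], ['direction', 'extent', 'direction']]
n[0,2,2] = 'system'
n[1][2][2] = 'direction'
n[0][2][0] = 'collection'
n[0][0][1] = 'ability'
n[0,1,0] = 'manufacturer'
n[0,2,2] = 'system'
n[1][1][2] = 'extent'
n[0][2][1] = 'maintenance'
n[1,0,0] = 'baseball'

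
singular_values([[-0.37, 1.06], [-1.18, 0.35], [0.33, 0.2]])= [1.49, 0.84]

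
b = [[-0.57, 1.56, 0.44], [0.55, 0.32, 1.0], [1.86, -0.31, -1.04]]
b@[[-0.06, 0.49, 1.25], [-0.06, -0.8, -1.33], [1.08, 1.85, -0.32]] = [[0.42, -0.71, -2.93], [1.03, 1.86, -0.06], [-1.22, -0.76, 3.07]]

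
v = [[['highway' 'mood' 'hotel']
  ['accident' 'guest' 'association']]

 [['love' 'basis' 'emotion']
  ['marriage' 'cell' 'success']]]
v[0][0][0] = 'highway'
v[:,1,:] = [['accident', 'guest', 'association'], ['marriage', 'cell', 'success']]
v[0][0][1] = 'mood'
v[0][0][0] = 'highway'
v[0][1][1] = 'guest'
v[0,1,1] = 'guest'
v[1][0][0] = 'love'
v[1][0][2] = 'emotion'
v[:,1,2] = ['association', 'success']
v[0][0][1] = 'mood'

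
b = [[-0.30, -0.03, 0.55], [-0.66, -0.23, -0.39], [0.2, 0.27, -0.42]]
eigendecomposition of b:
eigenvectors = [[(0.69+0j), (0.28+0.3j), (0.28-0.3j)], [0.37+0.00j, -0.84+0.00j, -0.84-0.00j], [(-0.62+0j), (-0.14+0.32j), -0.14-0.32j]]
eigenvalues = [(-0.81+0j), (-0.07+0.38j), (-0.07-0.38j)]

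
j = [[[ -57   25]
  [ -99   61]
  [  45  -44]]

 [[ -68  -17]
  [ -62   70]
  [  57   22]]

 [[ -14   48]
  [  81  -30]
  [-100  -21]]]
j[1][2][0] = 57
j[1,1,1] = 70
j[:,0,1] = [25, -17, 48]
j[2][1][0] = 81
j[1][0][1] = -17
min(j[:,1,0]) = -99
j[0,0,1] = 25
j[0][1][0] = -99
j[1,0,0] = -68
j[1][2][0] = 57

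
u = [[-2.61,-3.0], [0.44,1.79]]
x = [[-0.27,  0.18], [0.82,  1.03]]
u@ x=[[-1.76, -3.56], [1.35, 1.92]]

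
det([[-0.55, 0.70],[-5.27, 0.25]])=3.551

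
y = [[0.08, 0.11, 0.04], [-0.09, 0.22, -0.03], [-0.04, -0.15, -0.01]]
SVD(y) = [[0.36,  -0.72,  0.60],[0.78,  0.58,  0.23],[-0.51,  0.39,  0.77]] @ diag([0.2887707545292901, 0.13495113916331403, 0.009982052249327583]) @ [[-0.08, 1.0, -0.01],  [-0.93, -0.08, -0.37],  [-0.37, -0.01, 0.93]]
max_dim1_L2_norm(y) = 0.24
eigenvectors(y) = [[-0.46, -0.64, -0.48], [-0.65, -0.26, -0.09], [0.6, 0.72, 0.87]]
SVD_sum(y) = [[-0.01, 0.10, -0.0], [-0.02, 0.23, -0.0], [0.01, -0.15, 0.0]] + [[0.09,0.01,0.04], [-0.07,-0.01,-0.03], [-0.05,-0.00,-0.02]] + [[-0.00, -0.00, 0.01], [-0.0, -0.0, 0.00], [-0.00, -0.00, 0.01]]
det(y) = 0.00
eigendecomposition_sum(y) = [[-0.13, 0.17, -0.05],  [-0.18, 0.24, -0.07],  [0.17, -0.22, 0.07]] + [[0.24, -0.05, 0.13], [0.10, -0.02, 0.05], [-0.27, 0.06, -0.14]] + [[-0.04, -0.01, -0.04], [-0.01, -0.0, -0.01], [0.07, 0.01, 0.07]]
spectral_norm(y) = 0.29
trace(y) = 0.29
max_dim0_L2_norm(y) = 0.29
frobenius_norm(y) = 0.32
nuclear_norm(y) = 0.43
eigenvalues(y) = [0.18, 0.08, 0.03]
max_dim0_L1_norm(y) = 0.48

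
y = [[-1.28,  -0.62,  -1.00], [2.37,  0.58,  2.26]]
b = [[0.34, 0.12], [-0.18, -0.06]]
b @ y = [[-0.15, -0.14, -0.07], [0.09, 0.08, 0.04]]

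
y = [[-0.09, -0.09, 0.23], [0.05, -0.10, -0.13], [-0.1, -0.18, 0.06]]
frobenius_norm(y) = 0.38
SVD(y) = [[-0.81, -0.19, 0.56],[0.24, 0.75, 0.61],[-0.54, 0.63, -0.56]] @ diag([0.32022853196378004, 0.2007163317286533, 0.040824520740793416]) @ [[0.43, 0.45, -0.78], [-0.04, -0.85, -0.52], [0.90, -0.26, 0.35]]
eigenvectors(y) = [[0.83+0.00j,0.83-0.00j,(-0.32+0j)], [-0.19-0.17j,(-0.19+0.17j),(0.83+0j)], [(0.36+0.34j),(0.36-0.34j),0.46+0.00j]]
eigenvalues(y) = [(0.03+0.11j), (0.03-0.11j), (-0.19+0j)]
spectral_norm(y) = 0.32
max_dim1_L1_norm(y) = 0.41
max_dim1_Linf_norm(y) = 0.23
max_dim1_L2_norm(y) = 0.26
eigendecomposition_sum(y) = [[-0.05+0.07j, (-0.07+0.04j), 0.10-0.02j],  [(0.03-0.01j), (0.02+0.01j), -0.03-0.02j],  [(-0.05+0.01j), -0.05-0.01j, 0.05+0.03j]] + [[-0.05-0.07j, -0.07-0.04j, 0.10+0.02j], [(0.03+0.01j), (0.02-0.01j), -0.03+0.02j], [-0.05-0.01j, -0.05+0.01j, (0.05-0.03j)]] + [[0.00+0.00j, 0.06+0.00j, 0.03-0.00j], [-0.00-0.00j, -0.15-0.00j, -0.08+0.00j], [-0.00-0.00j, -0.08-0.00j, -0.04+0.00j]]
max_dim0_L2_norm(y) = 0.27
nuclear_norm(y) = 0.56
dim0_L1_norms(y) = [0.24, 0.37, 0.42]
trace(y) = -0.13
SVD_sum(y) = [[-0.11,-0.12,0.2], [0.03,0.04,-0.06], [-0.07,-0.08,0.13]] + [[0.00,0.03,0.02], [-0.01,-0.13,-0.08], [-0.01,-0.11,-0.07]] + [[0.02, -0.01, 0.01], [0.02, -0.01, 0.01], [-0.02, 0.01, -0.01]]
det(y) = -0.00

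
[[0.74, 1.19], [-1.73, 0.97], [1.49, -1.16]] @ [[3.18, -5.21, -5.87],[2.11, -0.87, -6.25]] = [[4.86,  -4.89,  -11.78], [-3.45,  8.17,  4.09], [2.29,  -6.75,  -1.5]]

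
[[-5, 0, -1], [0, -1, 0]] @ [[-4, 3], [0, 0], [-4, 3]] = [[24, -18], [0, 0]]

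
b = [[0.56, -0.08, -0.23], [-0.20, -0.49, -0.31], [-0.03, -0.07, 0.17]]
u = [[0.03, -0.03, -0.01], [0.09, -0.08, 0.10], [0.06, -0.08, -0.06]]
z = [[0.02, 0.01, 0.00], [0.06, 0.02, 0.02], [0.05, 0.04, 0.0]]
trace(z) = 0.04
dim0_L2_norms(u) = [0.11, 0.12, 0.12]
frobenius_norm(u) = 0.20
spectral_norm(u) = 0.17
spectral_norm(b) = 0.62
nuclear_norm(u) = 0.28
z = u @ b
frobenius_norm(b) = 0.89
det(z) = -0.00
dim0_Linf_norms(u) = [0.09, 0.08, 0.1]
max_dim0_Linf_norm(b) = 0.56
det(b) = -0.06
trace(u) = -0.11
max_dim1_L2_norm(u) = 0.16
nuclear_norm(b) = 1.39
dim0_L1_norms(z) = [0.13, 0.07, 0.02]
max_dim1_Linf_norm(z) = 0.06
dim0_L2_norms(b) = [0.6, 0.5, 0.42]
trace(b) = 0.24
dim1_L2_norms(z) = [0.02, 0.07, 0.06]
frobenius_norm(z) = 0.09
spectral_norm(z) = 0.09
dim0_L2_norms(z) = [0.08, 0.05, 0.02]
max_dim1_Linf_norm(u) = 0.1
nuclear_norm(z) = 0.12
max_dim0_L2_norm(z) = 0.08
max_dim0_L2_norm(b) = 0.6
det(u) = 0.00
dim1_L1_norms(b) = [0.87, 1.0, 0.27]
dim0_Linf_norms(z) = [0.06, 0.04, 0.02]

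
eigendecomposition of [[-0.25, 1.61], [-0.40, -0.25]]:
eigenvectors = [[(0.89+0j),(0.89-0j)],[0.45j,-0.45j]]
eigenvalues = [(-0.25+0.8j), (-0.25-0.8j)]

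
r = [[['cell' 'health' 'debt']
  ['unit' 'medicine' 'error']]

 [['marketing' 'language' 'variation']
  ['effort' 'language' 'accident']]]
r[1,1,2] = 'accident'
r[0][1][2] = 'error'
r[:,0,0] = ['cell', 'marketing']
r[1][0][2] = 'variation'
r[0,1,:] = ['unit', 'medicine', 'error']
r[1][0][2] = 'variation'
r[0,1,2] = 'error'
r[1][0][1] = 'language'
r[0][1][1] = 'medicine'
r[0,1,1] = 'medicine'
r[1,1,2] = 'accident'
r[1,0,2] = 'variation'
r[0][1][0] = 'unit'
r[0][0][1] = 'health'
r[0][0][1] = 'health'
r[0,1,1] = 'medicine'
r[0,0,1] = 'health'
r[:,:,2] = [['debt', 'error'], ['variation', 'accident']]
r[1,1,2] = 'accident'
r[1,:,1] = ['language', 'language']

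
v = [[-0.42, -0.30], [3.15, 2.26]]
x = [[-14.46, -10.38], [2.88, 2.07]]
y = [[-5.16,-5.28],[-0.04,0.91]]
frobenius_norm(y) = 7.44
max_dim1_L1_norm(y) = 10.44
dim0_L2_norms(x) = [14.74, 10.58]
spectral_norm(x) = 18.15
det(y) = -4.91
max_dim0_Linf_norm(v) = 3.15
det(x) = -0.04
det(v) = -0.00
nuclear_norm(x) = 18.15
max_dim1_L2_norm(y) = 7.38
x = y @ v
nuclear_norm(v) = 3.91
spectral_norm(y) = 7.41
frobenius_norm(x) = 18.15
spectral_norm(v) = 3.91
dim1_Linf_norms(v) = [0.42, 3.15]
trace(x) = -12.39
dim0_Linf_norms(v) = [3.15, 2.26]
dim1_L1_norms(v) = [0.72, 5.41]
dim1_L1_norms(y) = [10.44, 0.95]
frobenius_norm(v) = 3.91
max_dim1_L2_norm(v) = 3.88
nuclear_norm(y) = 8.07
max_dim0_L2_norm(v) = 3.18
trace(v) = 1.84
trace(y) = -4.25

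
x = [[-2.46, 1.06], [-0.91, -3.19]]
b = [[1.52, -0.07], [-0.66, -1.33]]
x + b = [[-0.94, 0.99], [-1.57, -4.52]]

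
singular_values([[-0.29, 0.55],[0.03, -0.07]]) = [0.63, 0.01]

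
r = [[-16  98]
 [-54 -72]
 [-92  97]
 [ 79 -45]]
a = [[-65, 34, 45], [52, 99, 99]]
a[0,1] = 34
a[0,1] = 34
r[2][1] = 97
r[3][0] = 79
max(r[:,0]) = 79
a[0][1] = 34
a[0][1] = 34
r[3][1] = -45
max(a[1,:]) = 99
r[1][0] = -54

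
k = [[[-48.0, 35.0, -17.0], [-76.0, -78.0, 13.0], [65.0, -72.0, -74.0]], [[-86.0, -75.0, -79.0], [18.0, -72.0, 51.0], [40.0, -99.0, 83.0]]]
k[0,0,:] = [-48.0, 35.0, -17.0]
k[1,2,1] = -99.0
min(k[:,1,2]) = 13.0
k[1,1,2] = 51.0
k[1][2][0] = 40.0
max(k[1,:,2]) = 83.0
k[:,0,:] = [[-48.0, 35.0, -17.0], [-86.0, -75.0, -79.0]]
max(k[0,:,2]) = 13.0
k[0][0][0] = -48.0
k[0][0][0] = -48.0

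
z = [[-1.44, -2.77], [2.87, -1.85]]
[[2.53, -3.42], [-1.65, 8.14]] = z@[[-0.87, 2.72],[-0.46, -0.18]]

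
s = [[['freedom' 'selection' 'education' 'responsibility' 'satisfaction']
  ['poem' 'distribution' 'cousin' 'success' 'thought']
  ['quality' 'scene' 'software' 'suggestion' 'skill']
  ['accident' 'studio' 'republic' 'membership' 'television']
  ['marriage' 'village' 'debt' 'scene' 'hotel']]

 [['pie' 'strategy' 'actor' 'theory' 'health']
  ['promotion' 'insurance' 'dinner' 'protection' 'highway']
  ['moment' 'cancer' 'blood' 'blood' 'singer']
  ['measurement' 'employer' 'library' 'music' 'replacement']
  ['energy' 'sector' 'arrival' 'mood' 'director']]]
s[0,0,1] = 'selection'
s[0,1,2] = 'cousin'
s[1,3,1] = 'employer'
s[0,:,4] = ['satisfaction', 'thought', 'skill', 'television', 'hotel']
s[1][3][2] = 'library'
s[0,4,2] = 'debt'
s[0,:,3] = ['responsibility', 'success', 'suggestion', 'membership', 'scene']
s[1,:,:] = [['pie', 'strategy', 'actor', 'theory', 'health'], ['promotion', 'insurance', 'dinner', 'protection', 'highway'], ['moment', 'cancer', 'blood', 'blood', 'singer'], ['measurement', 'employer', 'library', 'music', 'replacement'], ['energy', 'sector', 'arrival', 'mood', 'director']]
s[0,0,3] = 'responsibility'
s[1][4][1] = 'sector'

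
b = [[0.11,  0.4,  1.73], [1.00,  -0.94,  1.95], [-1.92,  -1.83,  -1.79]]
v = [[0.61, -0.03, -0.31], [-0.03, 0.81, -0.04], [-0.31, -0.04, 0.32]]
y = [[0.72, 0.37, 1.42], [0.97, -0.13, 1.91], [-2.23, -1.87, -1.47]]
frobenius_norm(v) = 1.15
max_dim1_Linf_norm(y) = 2.23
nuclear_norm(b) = 6.63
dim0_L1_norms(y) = [3.92, 2.37, 4.8]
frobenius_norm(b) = 4.37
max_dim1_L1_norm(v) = 0.95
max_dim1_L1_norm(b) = 5.54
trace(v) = 1.74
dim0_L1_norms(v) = [0.95, 0.88, 0.67]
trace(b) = -2.62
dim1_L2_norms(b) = [1.78, 2.38, 3.2]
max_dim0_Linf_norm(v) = 0.81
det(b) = -6.49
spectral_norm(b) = 3.81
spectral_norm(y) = 3.94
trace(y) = -0.88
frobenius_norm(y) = 4.23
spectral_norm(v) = 0.82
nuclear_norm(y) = 5.68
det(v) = 0.08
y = v + b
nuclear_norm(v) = 1.74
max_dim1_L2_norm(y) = 3.26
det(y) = -1.33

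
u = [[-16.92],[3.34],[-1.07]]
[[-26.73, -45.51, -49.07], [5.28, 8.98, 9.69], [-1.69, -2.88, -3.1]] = u @[[1.58, 2.69, 2.9]]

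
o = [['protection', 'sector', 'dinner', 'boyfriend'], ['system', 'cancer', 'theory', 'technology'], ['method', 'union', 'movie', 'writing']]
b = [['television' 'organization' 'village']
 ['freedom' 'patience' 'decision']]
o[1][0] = 'system'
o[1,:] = ['system', 'cancer', 'theory', 'technology']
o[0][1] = 'sector'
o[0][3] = 'boyfriend'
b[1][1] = 'patience'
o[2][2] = 'movie'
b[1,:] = ['freedom', 'patience', 'decision']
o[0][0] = 'protection'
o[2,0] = 'method'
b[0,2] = 'village'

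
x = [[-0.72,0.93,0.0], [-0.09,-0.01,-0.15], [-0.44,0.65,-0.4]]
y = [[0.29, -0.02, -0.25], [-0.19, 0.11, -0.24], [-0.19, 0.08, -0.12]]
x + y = [[-0.43, 0.91, -0.25], [-0.28, 0.1, -0.39], [-0.63, 0.73, -0.52]]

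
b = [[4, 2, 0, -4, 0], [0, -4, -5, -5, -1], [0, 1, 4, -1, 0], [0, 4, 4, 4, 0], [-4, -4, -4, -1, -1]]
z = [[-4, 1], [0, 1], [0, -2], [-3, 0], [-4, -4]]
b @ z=[[-4, 6], [19, 10], [3, -7], [-12, -4], [23, 4]]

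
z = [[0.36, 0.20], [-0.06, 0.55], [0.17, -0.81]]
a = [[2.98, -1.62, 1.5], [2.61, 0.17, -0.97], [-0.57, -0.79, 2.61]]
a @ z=[[1.42,  -1.51], [0.76,  1.4], [0.29,  -2.66]]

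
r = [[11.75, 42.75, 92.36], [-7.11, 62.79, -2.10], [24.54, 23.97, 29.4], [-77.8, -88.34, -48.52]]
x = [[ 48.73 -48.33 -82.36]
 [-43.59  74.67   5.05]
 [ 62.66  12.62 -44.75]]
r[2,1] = 23.97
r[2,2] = 29.4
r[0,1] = 42.75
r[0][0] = 11.75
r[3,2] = -48.52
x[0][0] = 48.73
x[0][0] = 48.73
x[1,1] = 74.67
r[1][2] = -2.1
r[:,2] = [92.36, -2.1, 29.4, -48.52]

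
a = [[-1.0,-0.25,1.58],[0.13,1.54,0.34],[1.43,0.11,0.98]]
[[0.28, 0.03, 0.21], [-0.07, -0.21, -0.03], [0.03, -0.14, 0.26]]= a @ [[-0.06, -0.06, 0.07],[-0.07, -0.12, -0.06],[0.13, -0.04, 0.17]]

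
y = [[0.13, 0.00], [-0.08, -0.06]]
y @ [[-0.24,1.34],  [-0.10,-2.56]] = [[-0.03,0.17], [0.03,0.05]]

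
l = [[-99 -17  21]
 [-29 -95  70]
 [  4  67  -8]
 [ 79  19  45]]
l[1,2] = 70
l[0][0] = -99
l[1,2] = 70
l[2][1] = 67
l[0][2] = 21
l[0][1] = -17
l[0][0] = -99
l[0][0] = -99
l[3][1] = 19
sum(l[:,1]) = -26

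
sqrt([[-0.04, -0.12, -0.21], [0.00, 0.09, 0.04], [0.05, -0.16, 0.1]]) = [[0.02, -0.57, -0.44], [-0.02, 0.29, 0.05], [0.11, -0.14, 0.40]]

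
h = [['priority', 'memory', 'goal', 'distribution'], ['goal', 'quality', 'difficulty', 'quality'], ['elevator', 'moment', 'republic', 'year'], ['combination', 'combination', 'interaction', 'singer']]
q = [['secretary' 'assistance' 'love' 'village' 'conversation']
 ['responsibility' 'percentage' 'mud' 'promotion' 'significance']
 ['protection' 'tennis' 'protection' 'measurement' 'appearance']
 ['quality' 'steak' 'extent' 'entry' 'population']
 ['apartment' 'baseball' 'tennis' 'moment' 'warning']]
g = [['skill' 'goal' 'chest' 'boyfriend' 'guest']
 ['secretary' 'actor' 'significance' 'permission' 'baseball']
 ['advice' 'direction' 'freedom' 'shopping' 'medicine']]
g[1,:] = ['secretary', 'actor', 'significance', 'permission', 'baseball']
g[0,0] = 'skill'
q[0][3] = 'village'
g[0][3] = 'boyfriend'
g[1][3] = 'permission'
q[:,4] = ['conversation', 'significance', 'appearance', 'population', 'warning']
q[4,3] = 'moment'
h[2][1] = 'moment'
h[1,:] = ['goal', 'quality', 'difficulty', 'quality']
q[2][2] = 'protection'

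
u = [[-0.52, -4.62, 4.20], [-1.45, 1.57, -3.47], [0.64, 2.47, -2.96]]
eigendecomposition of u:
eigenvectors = [[0.75, -0.66, -0.55], [-0.63, 0.34, 0.48], [-0.21, 0.66, 0.69]]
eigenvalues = [2.16, -2.32, -1.75]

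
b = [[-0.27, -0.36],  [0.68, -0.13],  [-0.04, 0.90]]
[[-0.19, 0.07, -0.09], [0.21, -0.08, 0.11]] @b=[[0.1, -0.02],[-0.12, 0.03]]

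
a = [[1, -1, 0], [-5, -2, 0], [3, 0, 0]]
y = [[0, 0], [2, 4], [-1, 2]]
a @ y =[[-2, -4], [-4, -8], [0, 0]]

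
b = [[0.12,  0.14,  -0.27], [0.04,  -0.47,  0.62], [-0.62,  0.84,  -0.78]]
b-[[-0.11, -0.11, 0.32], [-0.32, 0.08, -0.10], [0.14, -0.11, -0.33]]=[[0.23, 0.25, -0.59], [0.36, -0.55, 0.72], [-0.76, 0.95, -0.45]]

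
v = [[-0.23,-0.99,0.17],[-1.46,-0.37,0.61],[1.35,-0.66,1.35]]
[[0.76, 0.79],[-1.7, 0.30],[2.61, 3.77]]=v @ [[1.43, 0.7], [-1.11, -0.66], [-0.04, 1.77]]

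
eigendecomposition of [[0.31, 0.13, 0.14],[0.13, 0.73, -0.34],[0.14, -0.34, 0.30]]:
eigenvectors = [[-0.52, 0.85, -0.08], [0.44, 0.18, -0.88], [0.74, 0.49, 0.46]]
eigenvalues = [0.0, 0.42, 0.92]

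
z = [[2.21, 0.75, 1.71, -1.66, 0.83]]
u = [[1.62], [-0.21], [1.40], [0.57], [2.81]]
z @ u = [[7.20]]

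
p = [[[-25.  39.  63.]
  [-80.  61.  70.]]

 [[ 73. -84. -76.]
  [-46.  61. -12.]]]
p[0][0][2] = 63.0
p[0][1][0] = -80.0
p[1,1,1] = 61.0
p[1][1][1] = 61.0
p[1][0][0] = 73.0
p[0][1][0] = -80.0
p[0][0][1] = 39.0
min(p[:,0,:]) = -84.0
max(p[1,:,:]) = 73.0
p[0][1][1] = 61.0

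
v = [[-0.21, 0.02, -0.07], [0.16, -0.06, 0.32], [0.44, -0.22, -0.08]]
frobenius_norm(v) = 0.66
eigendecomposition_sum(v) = [[-0.09-0.00j, (-0.02+0j), -0.01+0.00j], [-0.17-0.00j, (-0.03+0j), (-0.02+0j)], [0.07+0.00j, 0.02-0.00j, 0.01-0.00j]] + [[-0.06+0.01j, 0.02-0.02j, (-0.03-0.03j)], [0.17-0.19j, -0.01+0.12j, (0.17+0.03j)], [(0.18+0.18j), -0.12-0.02j, (-0.05+0.17j)]] + [[-0.06-0.01j, 0.02+0.02j, (-0.03+0.03j)], [0.17+0.19j, -0.01-0.12j, 0.17-0.03j], [(0.18-0.18j), -0.12+0.02j, -0.05-0.17j]]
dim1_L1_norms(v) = [0.3, 0.54, 0.74]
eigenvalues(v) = [(-0.12+0j), (-0.12+0.3j), (-0.12-0.3j)]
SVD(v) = [[-0.37, 0.14, 0.92], [0.38, -0.88, 0.29], [0.84, 0.46, 0.27]] @ diag([0.5612174816325698, 0.33198570528539695, 0.06496483507370582]) @ [[0.91, -0.39, 0.14], [0.1, -0.14, -0.99], [-0.4, -0.91, 0.09]]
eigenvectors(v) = [[-0.44+0.00j, (0.09-0.14j), 0.09+0.14j], [(-0.82+0j), 0.06+0.69j, 0.06-0.69j], [0.36+0.00j, -0.70+0.00j, (-0.7-0j)]]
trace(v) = -0.35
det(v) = -0.01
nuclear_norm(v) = 0.96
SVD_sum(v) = [[-0.19, 0.08, -0.03], [0.2, -0.08, 0.03], [0.43, -0.18, 0.07]] + [[0.00, -0.01, -0.04], [-0.03, 0.04, 0.29], [0.02, -0.02, -0.15]] + [[-0.02, -0.05, 0.01], [-0.01, -0.02, 0.00], [-0.01, -0.02, 0.00]]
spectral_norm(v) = 0.56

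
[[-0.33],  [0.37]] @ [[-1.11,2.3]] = [[0.37, -0.76], [-0.41, 0.85]]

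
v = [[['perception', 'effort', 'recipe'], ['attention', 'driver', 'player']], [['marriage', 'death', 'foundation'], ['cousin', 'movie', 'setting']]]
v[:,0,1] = ['effort', 'death']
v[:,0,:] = [['perception', 'effort', 'recipe'], ['marriage', 'death', 'foundation']]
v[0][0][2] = 'recipe'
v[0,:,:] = [['perception', 'effort', 'recipe'], ['attention', 'driver', 'player']]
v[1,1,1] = 'movie'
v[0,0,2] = 'recipe'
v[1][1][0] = 'cousin'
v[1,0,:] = ['marriage', 'death', 'foundation']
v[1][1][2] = 'setting'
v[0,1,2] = 'player'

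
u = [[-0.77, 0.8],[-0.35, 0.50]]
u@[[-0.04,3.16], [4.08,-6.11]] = [[3.29, -7.32], [2.05, -4.16]]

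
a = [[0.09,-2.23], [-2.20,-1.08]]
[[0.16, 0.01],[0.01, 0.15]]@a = [[-0.01, -0.37],  [-0.33, -0.18]]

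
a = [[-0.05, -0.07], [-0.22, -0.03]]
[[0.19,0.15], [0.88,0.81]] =a@[[-4.03,-3.74], [0.11,0.55]]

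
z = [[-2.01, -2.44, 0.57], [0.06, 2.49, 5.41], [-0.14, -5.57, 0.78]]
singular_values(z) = [6.88, 5.2, 1.75]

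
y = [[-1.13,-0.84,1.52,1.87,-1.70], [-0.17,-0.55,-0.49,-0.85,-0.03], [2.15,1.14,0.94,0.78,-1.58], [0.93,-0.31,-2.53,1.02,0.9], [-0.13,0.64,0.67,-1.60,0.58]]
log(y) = [[-0.65+2.46j, (0.17-0.48j), -0.52-1.43j, (-1.66-0.09j), (-3.8+1.38j)], [2.16+0.20j, 0.27+3.28j, 0.54+0.41j, (2.72+0.03j), 4.79-0.40j], [-1.79-0.48j, (-0.54-0.92j), 0.63+0.84j, -1.79+1.17j, -4.35+1.24j], [(-0.84-0.58j), -0.91+0.58j, -0.60+1.00j, (0.46+0.98j), (-0.52+0.71j)], [-2.30+0.75j, -0.52-0.01j, -0.08+0.37j, (-2.86+1.23j), (-3.25+1.87j)]]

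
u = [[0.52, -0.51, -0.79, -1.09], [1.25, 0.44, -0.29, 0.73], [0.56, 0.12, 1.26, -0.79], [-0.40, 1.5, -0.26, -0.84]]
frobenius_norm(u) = 3.23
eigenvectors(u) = [[-0.34+0.00j, -0.67+0.00j, (-0.67-0j), 0j], [(0.43+0j), -0.12+0.51j, (-0.12-0.51j), (0.45+0j)], [(-0.16+0j), (0.05+0.42j), 0.05-0.42j, -0.81+0.00j], [(-0.82+0j), (0.21+0.23j), 0.21-0.23j, (0.37+0j)]]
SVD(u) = [[-0.18, -0.31, 0.82, -0.44],[0.36, 0.19, -0.30, -0.86],[-0.35, -0.80, -0.46, -0.16],[-0.84, 0.48, -0.12, -0.21]] @ diag([1.8703695619467025, 1.5645017734708222, 1.5230844463225817, 1.474098257213604]) @ [[0.27, -0.56, -0.1, 0.77], [-0.36, 0.55, -0.60, 0.45], [-0.11, -0.52, -0.73, -0.43], [-0.89, -0.33, 0.30, 0.11]]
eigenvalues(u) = [(-1.84+0j), (0.83+1.26j), (0.83-1.26j), (1.56+0j)]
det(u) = -6.57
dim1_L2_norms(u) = [1.53, 1.54, 1.59, 1.78]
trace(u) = 1.38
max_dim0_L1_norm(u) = 3.45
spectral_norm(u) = 1.87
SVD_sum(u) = [[-0.09, 0.19, 0.03, -0.26], [0.18, -0.39, -0.07, 0.53], [-0.18, 0.37, 0.06, -0.50], [-0.43, 0.89, 0.15, -1.22]] + [[0.17, -0.27, 0.29, -0.22], [-0.11, 0.17, -0.18, 0.14], [0.45, -0.69, 0.75, -0.57], [-0.27, 0.41, -0.45, 0.34]] + [[-0.14, -0.65, -0.92, -0.54],[0.05, 0.24, 0.34, 0.20],[0.08, 0.37, 0.52, 0.30],[0.02, 0.09, 0.13, 0.08]] + [[0.57, 0.21, -0.2, -0.07],  [1.12, 0.42, -0.38, -0.13],  [0.21, 0.08, -0.07, -0.03],  [0.27, 0.1, -0.09, -0.03]]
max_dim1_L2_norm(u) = 1.78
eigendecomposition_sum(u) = [[-0.22-0.00j, (0.29-0j), -0.07-0.00j, -0.51+0.00j], [0.28+0.00j, (-0.36+0j), 0.09+0.00j, 0.64-0.00j], [(-0.11-0j), (0.14-0j), -0.03-0.00j, -0.24+0.00j], [(-0.53-0j), 0.69-0.00j, (-0.17-0j), (-1.22+0j)]] + [[0.37+0.55j, -0.40+0.40j, (-0.36+0.2j), (-0.29-0.06j)], [(0.49-0.18j), 0.23+0.38j, 0.09+0.31j, -0.10+0.21j], [0.32-0.28j, (0.29+0.22j), 0.15+0.21j, -0.02+0.19j], [(0.07-0.3j), 0.27+0.01j, 0.18+0.06j, (0.07+0.12j)]] + [[0.37-0.55j, (-0.4-0.4j), (-0.36-0.2j), (-0.29+0.06j)], [(0.49+0.18j), 0.23-0.38j, (0.09-0.31j), (-0.1-0.21j)], [0.32+0.28j, 0.29-0.22j, 0.15-0.21j, -0.02-0.19j], [0.07+0.30j, (0.27-0.01j), (0.18-0.06j), 0.07-0.12j]] + [[-0.00-0.00j, 0.00-0.00j, -0.00+0.00j, 0.00+0.00j], [-0.01-0.00j, (0.33-0j), -0.55+0.00j, 0.29+0.00j], [0.02+0.00j, (-0.59+0j), 0.99-0.00j, -0.51-0.00j], [-0.01-0.00j, 0.27-0.00j, -0.45+0.00j, 0.24+0.00j]]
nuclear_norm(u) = 6.43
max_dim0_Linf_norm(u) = 1.5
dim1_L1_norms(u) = [2.91, 2.71, 2.73, 3.0]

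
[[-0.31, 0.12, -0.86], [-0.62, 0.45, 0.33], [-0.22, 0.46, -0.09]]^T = [[-0.31, -0.62, -0.22], [0.12, 0.45, 0.46], [-0.86, 0.33, -0.09]]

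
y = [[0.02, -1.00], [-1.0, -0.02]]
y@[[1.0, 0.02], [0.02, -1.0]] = [[0.00, 1.00], [-1.0, 0.00]]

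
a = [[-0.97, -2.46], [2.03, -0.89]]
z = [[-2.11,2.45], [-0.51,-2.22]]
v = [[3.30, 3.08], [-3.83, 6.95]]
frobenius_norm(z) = 3.96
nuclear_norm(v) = 12.36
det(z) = 5.93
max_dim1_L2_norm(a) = 2.64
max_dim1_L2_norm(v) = 7.94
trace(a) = -1.86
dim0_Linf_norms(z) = [2.11, 2.45]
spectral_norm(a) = 2.65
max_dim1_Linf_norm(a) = 2.46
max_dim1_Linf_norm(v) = 6.95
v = a @ z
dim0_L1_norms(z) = [2.62, 4.67]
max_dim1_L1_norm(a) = 3.43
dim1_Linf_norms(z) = [2.45, 2.22]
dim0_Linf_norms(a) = [2.03, 2.46]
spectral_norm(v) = 8.04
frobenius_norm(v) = 9.13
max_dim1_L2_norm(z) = 3.23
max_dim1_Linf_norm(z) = 2.45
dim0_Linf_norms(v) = [3.83, 6.95]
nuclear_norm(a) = 4.86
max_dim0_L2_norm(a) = 2.62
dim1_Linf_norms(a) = [2.46, 2.03]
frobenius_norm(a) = 3.45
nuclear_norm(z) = 5.25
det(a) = 5.86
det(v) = 34.73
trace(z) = -4.33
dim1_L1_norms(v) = [6.38, 10.78]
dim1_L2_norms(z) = [3.23, 2.28]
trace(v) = 10.25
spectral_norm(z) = 3.59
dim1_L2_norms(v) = [4.51, 7.94]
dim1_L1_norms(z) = [4.56, 2.73]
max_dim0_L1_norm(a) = 3.35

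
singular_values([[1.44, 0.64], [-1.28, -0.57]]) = [2.11, 0.0]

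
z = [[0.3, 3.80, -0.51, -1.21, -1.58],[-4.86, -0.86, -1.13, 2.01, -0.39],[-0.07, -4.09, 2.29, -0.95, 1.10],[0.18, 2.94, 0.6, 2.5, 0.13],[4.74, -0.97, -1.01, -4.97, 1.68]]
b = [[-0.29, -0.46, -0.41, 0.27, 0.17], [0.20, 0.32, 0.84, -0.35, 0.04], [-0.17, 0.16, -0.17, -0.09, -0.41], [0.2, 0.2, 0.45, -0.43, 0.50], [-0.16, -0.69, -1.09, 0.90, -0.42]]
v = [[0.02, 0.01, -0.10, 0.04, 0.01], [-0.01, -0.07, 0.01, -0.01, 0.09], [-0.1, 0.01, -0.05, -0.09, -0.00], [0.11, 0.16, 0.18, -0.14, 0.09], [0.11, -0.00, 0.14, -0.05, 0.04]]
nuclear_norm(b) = 3.47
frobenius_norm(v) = 0.42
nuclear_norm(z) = 21.64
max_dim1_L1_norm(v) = 0.68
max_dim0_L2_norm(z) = 6.8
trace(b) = -0.99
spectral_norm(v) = 0.36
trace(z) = 5.91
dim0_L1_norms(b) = [1.02, 1.83, 2.96, 2.04, 1.54]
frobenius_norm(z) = 11.83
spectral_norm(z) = 8.88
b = z @ v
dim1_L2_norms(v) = [0.11, 0.12, 0.14, 0.31, 0.19]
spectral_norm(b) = 2.13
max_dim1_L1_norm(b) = 3.26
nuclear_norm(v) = 0.77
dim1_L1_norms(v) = [0.18, 0.19, 0.25, 0.68, 0.34]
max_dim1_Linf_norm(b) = 1.09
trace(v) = -0.20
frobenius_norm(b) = 2.28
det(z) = 296.59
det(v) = 0.00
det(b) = 0.01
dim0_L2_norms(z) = [6.8, 6.44, 2.86, 6.11, 2.59]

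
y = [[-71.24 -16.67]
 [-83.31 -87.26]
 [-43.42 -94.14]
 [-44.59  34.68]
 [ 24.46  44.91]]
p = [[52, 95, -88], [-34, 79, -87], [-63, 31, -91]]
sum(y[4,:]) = 69.37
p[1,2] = -87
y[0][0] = -71.24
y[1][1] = -87.26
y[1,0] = -83.31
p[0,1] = 95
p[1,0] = -34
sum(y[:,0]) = -218.10000000000002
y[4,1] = 44.91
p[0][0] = 52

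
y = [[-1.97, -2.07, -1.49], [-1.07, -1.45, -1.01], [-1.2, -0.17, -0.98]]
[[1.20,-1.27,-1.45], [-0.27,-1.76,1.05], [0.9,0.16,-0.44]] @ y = [[0.73, -0.4, 0.92], [1.16, 2.93, 1.15], [-1.42, -2.02, -1.07]]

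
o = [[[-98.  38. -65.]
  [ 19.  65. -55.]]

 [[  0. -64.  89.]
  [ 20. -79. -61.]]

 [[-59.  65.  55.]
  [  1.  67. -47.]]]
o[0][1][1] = 65.0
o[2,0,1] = 65.0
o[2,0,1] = 65.0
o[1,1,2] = -61.0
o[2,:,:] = [[-59.0, 65.0, 55.0], [1.0, 67.0, -47.0]]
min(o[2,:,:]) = -59.0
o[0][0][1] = 38.0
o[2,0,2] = 55.0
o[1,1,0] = 20.0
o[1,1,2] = -61.0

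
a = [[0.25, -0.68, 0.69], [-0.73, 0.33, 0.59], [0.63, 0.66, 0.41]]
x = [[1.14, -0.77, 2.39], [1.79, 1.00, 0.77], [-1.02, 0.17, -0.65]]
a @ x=[[-1.64, -0.76, -0.37], [-0.84, 0.99, -1.87], [1.48, 0.24, 1.75]]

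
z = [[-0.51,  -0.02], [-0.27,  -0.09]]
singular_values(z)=[0.58, 0.07]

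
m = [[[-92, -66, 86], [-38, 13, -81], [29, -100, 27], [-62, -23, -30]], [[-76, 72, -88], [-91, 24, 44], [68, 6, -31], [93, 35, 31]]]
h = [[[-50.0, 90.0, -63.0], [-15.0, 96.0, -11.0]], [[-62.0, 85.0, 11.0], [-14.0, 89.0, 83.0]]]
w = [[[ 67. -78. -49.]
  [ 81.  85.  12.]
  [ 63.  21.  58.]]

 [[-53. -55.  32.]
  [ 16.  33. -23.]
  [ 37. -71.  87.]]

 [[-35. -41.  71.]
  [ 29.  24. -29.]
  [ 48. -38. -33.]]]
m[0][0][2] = 86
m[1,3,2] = 31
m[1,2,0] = 68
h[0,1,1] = 96.0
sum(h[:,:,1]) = 360.0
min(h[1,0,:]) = -62.0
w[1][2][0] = 37.0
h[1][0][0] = -62.0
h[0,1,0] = -15.0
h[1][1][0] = -14.0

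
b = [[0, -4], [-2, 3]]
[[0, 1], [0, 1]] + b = [[0, -3], [-2, 4]]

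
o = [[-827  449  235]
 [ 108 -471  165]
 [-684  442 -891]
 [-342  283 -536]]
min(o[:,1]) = -471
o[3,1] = 283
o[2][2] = -891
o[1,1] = -471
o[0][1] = 449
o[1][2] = 165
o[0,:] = [-827, 449, 235]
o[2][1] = 442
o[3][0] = -342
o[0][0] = -827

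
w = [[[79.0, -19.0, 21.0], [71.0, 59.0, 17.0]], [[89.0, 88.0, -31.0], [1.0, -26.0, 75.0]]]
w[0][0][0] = 79.0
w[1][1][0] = 1.0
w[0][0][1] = -19.0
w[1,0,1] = 88.0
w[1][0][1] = 88.0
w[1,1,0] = 1.0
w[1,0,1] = 88.0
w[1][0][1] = 88.0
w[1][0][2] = -31.0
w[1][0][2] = -31.0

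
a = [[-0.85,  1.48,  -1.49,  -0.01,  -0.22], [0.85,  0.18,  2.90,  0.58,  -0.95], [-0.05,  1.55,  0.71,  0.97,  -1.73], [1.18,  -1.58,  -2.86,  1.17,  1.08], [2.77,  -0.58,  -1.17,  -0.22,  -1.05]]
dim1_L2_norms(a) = [2.28, 3.23, 2.62, 3.82, 3.24]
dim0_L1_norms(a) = [5.7, 5.37, 9.13, 2.95, 5.03]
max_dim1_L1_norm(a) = 7.87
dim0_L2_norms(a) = [3.24, 2.73, 4.55, 1.64, 2.49]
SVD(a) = [[0.1,0.41,0.61,-0.09,0.66], [-0.52,-0.51,-0.16,0.34,0.58], [-0.33,-0.11,0.68,0.45,-0.46], [0.72,-0.15,-0.04,0.66,0.11], [0.31,-0.73,0.36,-0.49,0.02]] @ diag([5.03488117326155, 3.5058752495900447, 2.7253231344075464, 1.5488614481698795, 0.3056997430232645]) @ [[0.24, -0.35, -0.85, 0.03, 0.3], [-0.85, 0.29, -0.25, -0.12, 0.34], [0.10, 0.66, -0.44, 0.16, -0.58], [-0.15, -0.09, 0.07, 0.98, 0.1], [0.43, 0.59, 0.11, 0.05, 0.67]]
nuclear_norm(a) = 13.12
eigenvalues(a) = [(-2.3+1.14j), (-2.3-1.14j), (2.15+1.72j), (2.15-1.72j), (0.46+0j)]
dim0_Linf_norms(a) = [2.77, 1.58, 2.9, 1.17, 1.73]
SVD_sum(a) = [[0.11, -0.17, -0.41, 0.02, 0.14], [-0.62, 0.92, 2.22, -0.08, -0.77], [-0.39, 0.58, 1.41, -0.05, -0.49], [0.87, -1.29, -3.11, 0.12, 1.08], [0.37, -0.55, -1.32, 0.05, 0.46]] + [[-1.24, 0.42, -0.36, -0.17, 0.49], [1.51, -0.52, 0.44, 0.21, -0.6], [0.32, -0.11, 0.09, 0.05, -0.13], [0.46, -0.16, 0.13, 0.07, -0.18], [2.19, -0.75, 0.63, 0.31, -0.86]] + [[0.16, 1.1, -0.74, 0.27, -0.97], [-0.04, -0.28, 0.19, -0.07, 0.25], [0.18, 1.22, -0.82, 0.30, -1.09], [-0.01, -0.06, 0.04, -0.02, 0.06], [0.1, 0.64, -0.43, 0.16, -0.57]] + [[0.02, 0.01, -0.01, -0.13, -0.01], [-0.08, -0.05, 0.03, 0.51, 0.05], [-0.1, -0.06, 0.05, 0.68, 0.07], [-0.15, -0.09, 0.07, 1.00, 0.1], [0.11, 0.07, -0.05, -0.74, -0.07]] + [[0.09, 0.12, 0.02, 0.01, 0.14],[0.08, 0.11, 0.02, 0.01, 0.12],[-0.06, -0.08, -0.02, -0.01, -0.09],[0.01, 0.02, 0.00, 0.0, 0.02],[0.0, 0.00, 0.0, 0.0, 0.00]]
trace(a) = 0.16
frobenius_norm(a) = 6.90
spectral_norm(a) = 5.03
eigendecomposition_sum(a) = [[-0.53+0.41j, (0.64+0.26j), -0.70-0.46j, 0.06+0.07j, -0.13-0.55j], [(0.53-0.27j), (-0.52-0.33j), 0.53+0.52j, -0.04-0.07j, (0.02+0.5j)], [(0.15+0.46j), 0.33-0.38j, -0.49+0.37j, (0.06-0.02j), -0.41-0.05j], [(0.17+0.03j), (-0.06-0.17j), (0.03+0.22j), 0.00-0.02j, -0.09+0.12j], [1.16+0.47j, -0.19-1.28j, -0.09+1.57j, 0.06-0.16j, -0.77+0.72j]] + [[(-0.53-0.41j), 0.64-0.26j, -0.70+0.46j, (0.06-0.07j), -0.13+0.55j], [0.53+0.27j, -0.52+0.33j, 0.53-0.52j, -0.04+0.07j, (0.02-0.5j)], [0.15-0.46j, (0.33+0.38j), -0.49-0.37j, (0.06+0.02j), (-0.41+0.05j)], [(0.17-0.03j), -0.06+0.17j, 0.03-0.22j, 0.02j, (-0.09-0.12j)], [(1.16-0.47j), -0.19+1.28j, (-0.09-1.57j), (0.06+0.16j), (-0.77-0.72j)]] + [[(-0.01+0.03j), 0.01-0.07j, 0.02-0.14j, (-0.08-0.06j), 0.00+0.08j],[(-0.24-0.02j), 0.49-0.02j, 1.00-0.06j, (0.3-0.62j), -0.51+0.10j],[(-0.2-0.08j), (0.42+0.11j), 0.86+0.21j, (0.42-0.45j), (-0.46-0.05j)],[(0.4-0.38j), (-0.74+0.86j), -1.46+1.76j, (0.58+1.48j), (0.62-1.02j)],[(0.1+0.03j), (-0.21-0.05j), -0.42-0.09j, -0.20+0.23j, (0.23+0.01j)]] + [[-0.01-0.03j,0.01+0.07j,0.02+0.14j,-0.08+0.06j,-0.08j], [-0.24+0.02j,0.49+0.02j,(1+0.06j),0.30+0.62j,-0.51-0.10j], [-0.20+0.08j,0.42-0.11j,(0.86-0.21j),0.42+0.45j,-0.46+0.05j], [0.40+0.38j,-0.74-0.86j,(-1.46-1.76j),0.58-1.48j,0.62+1.02j], [0.10-0.03j,-0.21+0.05j,(-0.42+0.09j),-0.20-0.23j,0.23-0.01j]] + [[(0.22+0j), (0.18+0j), (-0.13-0j), (0.04-0j), 0.03-0.00j], [(0.28+0j), 0.22+0.00j, (-0.16-0j), 0.05-0.00j, 0.04-0.00j], [(0.04+0j), 0.03+0.00j, -0.02-0.00j, (0.01-0j), (0.01-0j)], [(0.02+0j), 0.02+0.00j, -0.01-0.00j, -0j, -0j], [0.26+0.00j, (0.21+0j), -0.15-0.00j, 0.05-0.00j, 0.04-0.00j]]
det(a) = 22.78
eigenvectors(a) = [[(-0.21+0.36j), (-0.21-0.36j), -0.05+0.03j, (-0.05-0.03j), 0.50+0.00j], [(0.24-0.28j), 0.24+0.28j, (-0.25-0.27j), (-0.25+0.27j), (0.63+0j)], [(0.2+0.23j), (0.2-0.23j), (-0.14-0.3j), (-0.14+0.3j), 0.10+0.00j], [(0.11-0.02j), 0.11+0.02j, 0.85+0.00j, 0.85-0.00j, 0.05+0.00j], [0.77+0.00j, (0.77-0j), (0.08+0.14j), (0.08-0.14j), (0.59+0j)]]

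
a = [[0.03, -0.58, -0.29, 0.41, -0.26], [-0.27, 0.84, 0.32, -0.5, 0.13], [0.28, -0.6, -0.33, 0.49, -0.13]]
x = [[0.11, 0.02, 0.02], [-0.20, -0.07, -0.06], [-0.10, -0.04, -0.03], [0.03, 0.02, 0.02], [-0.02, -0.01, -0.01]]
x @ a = [[0.00, -0.06, -0.03, 0.04, -0.03], [-0.00, 0.09, 0.06, -0.08, 0.05], [-0.00, 0.04, 0.03, -0.04, 0.02], [0.0, -0.01, -0.01, 0.01, -0.01], [-0.00, 0.01, 0.01, -0.01, 0.01]]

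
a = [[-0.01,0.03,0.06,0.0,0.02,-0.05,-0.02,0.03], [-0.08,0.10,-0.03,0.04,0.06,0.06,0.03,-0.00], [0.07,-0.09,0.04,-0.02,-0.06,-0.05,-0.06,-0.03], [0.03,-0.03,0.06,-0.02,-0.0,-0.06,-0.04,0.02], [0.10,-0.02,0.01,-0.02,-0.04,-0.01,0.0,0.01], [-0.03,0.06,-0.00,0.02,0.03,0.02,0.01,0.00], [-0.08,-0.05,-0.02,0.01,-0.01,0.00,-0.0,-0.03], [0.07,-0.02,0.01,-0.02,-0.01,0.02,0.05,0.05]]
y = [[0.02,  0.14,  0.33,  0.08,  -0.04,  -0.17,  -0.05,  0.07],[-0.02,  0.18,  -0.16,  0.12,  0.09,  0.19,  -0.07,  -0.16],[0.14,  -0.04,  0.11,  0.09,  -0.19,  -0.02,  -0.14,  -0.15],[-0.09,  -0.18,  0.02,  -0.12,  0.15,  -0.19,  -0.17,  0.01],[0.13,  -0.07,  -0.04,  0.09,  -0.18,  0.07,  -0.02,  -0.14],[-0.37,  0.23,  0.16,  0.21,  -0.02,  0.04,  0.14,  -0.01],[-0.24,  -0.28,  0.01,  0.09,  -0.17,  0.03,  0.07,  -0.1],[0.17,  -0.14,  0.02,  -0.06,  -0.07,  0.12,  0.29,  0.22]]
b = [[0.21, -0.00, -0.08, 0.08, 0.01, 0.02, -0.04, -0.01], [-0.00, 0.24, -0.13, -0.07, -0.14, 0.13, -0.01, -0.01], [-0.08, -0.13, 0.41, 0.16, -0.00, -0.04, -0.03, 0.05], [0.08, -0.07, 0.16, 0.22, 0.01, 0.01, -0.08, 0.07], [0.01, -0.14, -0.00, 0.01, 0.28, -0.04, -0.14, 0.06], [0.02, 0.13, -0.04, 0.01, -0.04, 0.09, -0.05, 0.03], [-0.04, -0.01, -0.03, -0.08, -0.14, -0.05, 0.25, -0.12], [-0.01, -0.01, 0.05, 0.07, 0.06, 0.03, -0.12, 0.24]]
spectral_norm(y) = 0.61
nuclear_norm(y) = 2.69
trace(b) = 1.94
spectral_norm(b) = 0.65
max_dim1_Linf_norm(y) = 0.37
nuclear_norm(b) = 1.94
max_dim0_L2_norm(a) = 0.19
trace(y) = 0.34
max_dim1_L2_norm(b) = 0.47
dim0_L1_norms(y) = [1.18, 1.26, 0.85, 0.86, 0.91, 0.83, 0.95, 0.86]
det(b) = -0.00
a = b @ y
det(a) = -0.00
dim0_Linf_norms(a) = [0.1, 0.1, 0.06, 0.04, 0.06, 0.06, 0.06, 0.05]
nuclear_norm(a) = 0.64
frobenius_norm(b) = 0.92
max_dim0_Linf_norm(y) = 0.37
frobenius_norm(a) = 0.34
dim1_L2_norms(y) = [0.42, 0.38, 0.35, 0.38, 0.3, 0.53, 0.43, 0.45]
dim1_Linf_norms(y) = [0.33, 0.19, 0.19, 0.19, 0.18, 0.37, 0.28, 0.29]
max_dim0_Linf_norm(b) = 0.41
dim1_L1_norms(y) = [0.9, 0.99, 0.88, 0.93, 0.74, 1.18, 0.99, 1.09]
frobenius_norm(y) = 1.16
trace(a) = 0.14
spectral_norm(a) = 0.27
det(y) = -0.00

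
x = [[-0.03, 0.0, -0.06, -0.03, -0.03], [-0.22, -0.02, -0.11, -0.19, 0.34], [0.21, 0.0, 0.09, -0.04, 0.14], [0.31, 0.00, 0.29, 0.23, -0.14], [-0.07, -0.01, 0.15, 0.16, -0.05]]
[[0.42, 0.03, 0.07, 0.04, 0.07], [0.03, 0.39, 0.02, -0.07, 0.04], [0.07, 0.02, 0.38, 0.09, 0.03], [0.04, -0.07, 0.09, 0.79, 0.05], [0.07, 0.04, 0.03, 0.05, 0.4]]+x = [[0.39,0.03,0.01,0.01,0.04],[-0.19,0.37,-0.09,-0.26,0.38],[0.28,0.02,0.47,0.05,0.17],[0.35,-0.07,0.38,1.02,-0.09],[0.0,0.03,0.18,0.21,0.35]]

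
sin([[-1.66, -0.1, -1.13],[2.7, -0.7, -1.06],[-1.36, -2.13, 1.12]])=[[-1.23,0.46,-0.2], [-0.12,-1.23,-0.96], [-1.33,-0.77,-0.22]]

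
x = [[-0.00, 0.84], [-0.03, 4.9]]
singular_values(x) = [4.97, 0.01]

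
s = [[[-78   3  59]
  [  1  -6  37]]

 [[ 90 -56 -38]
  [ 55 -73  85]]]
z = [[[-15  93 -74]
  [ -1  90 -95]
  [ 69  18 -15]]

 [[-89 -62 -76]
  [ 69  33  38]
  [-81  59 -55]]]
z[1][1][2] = 38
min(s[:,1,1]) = -73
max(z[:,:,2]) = 38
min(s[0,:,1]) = -6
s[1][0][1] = -56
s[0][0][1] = 3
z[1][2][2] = -55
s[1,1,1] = -73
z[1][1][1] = 33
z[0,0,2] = -74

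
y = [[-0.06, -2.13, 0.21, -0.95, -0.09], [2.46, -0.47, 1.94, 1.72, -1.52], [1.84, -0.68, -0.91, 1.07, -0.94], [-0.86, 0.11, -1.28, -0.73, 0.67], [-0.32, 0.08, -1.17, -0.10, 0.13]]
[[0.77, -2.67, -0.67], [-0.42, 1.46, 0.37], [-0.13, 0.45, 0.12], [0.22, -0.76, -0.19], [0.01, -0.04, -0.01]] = y@ [[0.05, -0.16, -0.04],[-0.30, 1.03, 0.26],[-0.00, 0.0, 0.0],[-0.17, 0.59, 0.15],[0.26, -0.87, -0.22]]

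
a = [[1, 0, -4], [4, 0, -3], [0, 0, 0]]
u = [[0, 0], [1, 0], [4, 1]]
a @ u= [[-16, -4], [-12, -3], [0, 0]]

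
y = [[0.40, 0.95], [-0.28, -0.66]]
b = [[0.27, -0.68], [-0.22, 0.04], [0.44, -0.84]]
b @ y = [[0.3, 0.71], [-0.10, -0.24], [0.41, 0.97]]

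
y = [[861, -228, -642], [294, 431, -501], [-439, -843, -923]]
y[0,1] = -228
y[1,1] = 431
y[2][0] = -439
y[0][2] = -642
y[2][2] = -923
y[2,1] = -843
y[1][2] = -501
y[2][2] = -923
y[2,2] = -923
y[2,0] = -439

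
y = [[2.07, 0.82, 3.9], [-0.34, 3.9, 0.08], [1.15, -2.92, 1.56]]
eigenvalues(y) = [-0.0, 4.63, 2.9]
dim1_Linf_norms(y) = [3.9, 3.9, 2.92]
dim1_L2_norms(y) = [4.49, 3.92, 3.5]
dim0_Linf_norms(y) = [2.07, 3.9, 3.9]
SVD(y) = [[-0.39, -0.87, -0.3], [0.62, -0.49, 0.61], [-0.68, 0.05, 0.73]] @ diag([5.134095316347051, 4.628483930414774, 0.0013373688561201939]) @ [[-0.35,0.80,-0.49], [-0.34,-0.6,-0.73], [0.87,0.09,-0.48]]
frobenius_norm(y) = 6.91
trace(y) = 7.53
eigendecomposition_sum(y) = [[-0.0,  0.00,  0.00], [-0.00,  0.00,  0.0], [0.00,  -0.0,  -0.00]] + [[1.43, -5.11, 1.69], [-0.55, 1.96, -0.65], [1.06, -3.77, 1.24]] + [[0.64, 5.93, 2.21], [0.21, 1.94, 0.73], [0.09, 0.85, 0.32]]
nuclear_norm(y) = 9.76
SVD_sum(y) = [[0.69, -1.58, 0.97], [-1.12, 2.55, -1.57], [1.22, -2.79, 1.72]] + [[1.38,  2.40,  2.93], [0.78,  1.35,  1.65], [-0.07,  -0.13,  -0.16]] + [[-0.0, -0.0, 0.00], [0.00, 0.0, -0.0], [0.00, 0.0, -0.0]]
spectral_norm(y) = 5.13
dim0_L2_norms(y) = [2.39, 4.94, 4.2]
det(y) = -0.03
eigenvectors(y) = [[-0.87, -0.77, 0.94], [-0.09, 0.29, 0.31], [0.48, -0.57, 0.14]]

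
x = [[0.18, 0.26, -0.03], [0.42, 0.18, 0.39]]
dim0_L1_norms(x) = [0.6, 0.44, 0.42]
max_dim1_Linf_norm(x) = 0.42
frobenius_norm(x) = 0.68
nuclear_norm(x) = 0.88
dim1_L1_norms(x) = [0.47, 0.99]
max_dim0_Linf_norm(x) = 0.42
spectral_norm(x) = 0.63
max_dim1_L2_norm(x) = 0.6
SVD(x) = [[-0.35, -0.94],[-0.94, 0.35]] @ diag([0.633756151382177, 0.24526137197946832]) @ [[-0.72, -0.41, -0.56], [-0.1, -0.74, 0.66]]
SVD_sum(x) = [[0.16, 0.09, 0.12], [0.43, 0.24, 0.33]] + [[0.02, 0.17, -0.15], [-0.01, -0.06, 0.06]]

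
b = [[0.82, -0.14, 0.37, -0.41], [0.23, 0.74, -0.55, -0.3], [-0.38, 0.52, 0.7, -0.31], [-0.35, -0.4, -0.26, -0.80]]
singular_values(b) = [1.0, 1.0, 1.0, 0.99]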